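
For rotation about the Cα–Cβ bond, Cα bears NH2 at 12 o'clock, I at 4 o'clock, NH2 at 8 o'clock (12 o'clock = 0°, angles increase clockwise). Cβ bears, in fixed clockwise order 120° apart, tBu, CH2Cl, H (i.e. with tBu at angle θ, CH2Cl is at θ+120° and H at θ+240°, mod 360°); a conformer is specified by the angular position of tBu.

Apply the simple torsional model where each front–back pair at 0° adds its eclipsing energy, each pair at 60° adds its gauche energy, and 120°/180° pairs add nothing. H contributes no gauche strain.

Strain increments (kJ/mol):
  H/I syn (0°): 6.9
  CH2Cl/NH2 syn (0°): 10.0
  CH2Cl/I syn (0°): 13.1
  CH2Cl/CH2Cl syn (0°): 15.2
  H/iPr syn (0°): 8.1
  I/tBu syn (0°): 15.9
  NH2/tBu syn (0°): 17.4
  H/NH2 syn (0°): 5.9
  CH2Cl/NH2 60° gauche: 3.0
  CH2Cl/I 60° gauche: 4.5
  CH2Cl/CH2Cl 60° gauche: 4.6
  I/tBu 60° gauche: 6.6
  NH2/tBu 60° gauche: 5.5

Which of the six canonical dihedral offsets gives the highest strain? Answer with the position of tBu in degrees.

0°

tBu at 0° (eclipsed): NH2(0°)/tBu(0°) eclipsed 17.4; I(120°)/CH2Cl(120°) eclipsed 13.1; NH2(240°)/H(240°) eclipsed 5.9 → 36.4 kJ/mol.
tBu at 60° (staggered): NH2(0°)/tBu(60°) gauche 5.5; I(120°)/tBu(60°) gauche 6.6; I(120°)/CH2Cl(180°) gauche 4.5; NH2(240°)/CH2Cl(180°) gauche 3.0 → 19.6 kJ/mol.
tBu at 120° (eclipsed): NH2(0°)/H(0°) eclipsed 5.9; I(120°)/tBu(120°) eclipsed 15.9; NH2(240°)/CH2Cl(240°) eclipsed 10.0 → 31.8 kJ/mol.
tBu at 180° (staggered): NH2(0°)/CH2Cl(300°) gauche 3.0; I(120°)/tBu(180°) gauche 6.6; NH2(240°)/tBu(180°) gauche 5.5; NH2(240°)/CH2Cl(300°) gauche 3.0 → 18.1 kJ/mol.
tBu at 240° (eclipsed): NH2(0°)/CH2Cl(0°) eclipsed 10.0; I(120°)/H(120°) eclipsed 6.9; NH2(240°)/tBu(240°) eclipsed 17.4 → 34.3 kJ/mol.
tBu at 300° (staggered): NH2(0°)/tBu(300°) gauche 5.5; NH2(0°)/CH2Cl(60°) gauche 3.0; I(120°)/CH2Cl(60°) gauche 4.5; NH2(240°)/tBu(300°) gauche 5.5 → 18.5 kJ/mol.
The maximum (36.4 kJ/mol) occurs with tBu at 0°.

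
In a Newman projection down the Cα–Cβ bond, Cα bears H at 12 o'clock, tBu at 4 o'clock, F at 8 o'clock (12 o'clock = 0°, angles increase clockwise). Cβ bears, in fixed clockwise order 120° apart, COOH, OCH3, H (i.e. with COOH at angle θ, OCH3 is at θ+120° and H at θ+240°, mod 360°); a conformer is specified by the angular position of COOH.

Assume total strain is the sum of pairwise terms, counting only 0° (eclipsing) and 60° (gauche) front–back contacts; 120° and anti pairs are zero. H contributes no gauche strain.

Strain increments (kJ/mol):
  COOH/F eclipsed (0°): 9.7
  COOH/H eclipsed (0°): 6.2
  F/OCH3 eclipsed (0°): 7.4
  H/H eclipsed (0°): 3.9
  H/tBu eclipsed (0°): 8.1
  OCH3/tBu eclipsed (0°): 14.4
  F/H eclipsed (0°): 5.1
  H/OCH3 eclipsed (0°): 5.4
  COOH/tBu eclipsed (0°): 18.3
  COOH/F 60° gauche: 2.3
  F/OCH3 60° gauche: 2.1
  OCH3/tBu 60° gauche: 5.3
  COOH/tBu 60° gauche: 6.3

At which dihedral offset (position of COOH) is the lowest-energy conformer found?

COOH at 0° (eclipsed): H–COOH eclipsed, tBu–OCH3 eclipsed, F–H eclipsed; 6.2 + 14.4 + 5.1 = 25.7 kJ/mol.
COOH at 60° (staggered): tBu–COOH gauche, tBu–OCH3 gauche, F–OCH3 gauche; 6.3 + 5.3 + 2.1 = 13.7 kJ/mol.
COOH at 120° (eclipsed): H–H eclipsed, tBu–COOH eclipsed, F–OCH3 eclipsed; 3.9 + 18.3 + 7.4 = 29.6 kJ/mol.
COOH at 180° (staggered): tBu–COOH gauche, F–COOH gauche, F–OCH3 gauche; 6.3 + 2.3 + 2.1 = 10.7 kJ/mol.
COOH at 240° (eclipsed): H–OCH3 eclipsed, tBu–H eclipsed, F–COOH eclipsed; 5.4 + 8.1 + 9.7 = 23.2 kJ/mol.
COOH at 300° (staggered): tBu–OCH3 gauche, F–COOH gauche; 5.3 + 2.3 = 7.6 kJ/mol.
The minimum (7.6 kJ/mol) occurs with COOH at 300°.

300°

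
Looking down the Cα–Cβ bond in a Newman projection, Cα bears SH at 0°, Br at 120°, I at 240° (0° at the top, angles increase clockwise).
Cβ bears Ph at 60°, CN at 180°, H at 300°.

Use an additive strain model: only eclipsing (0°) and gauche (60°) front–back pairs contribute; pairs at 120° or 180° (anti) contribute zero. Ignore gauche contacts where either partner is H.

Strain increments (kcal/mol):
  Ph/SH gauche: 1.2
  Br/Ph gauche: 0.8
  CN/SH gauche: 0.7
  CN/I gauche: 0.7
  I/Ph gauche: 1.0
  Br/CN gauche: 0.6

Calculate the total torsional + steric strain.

3.3 kcal/mol

This conformer is staggered. SH at 0° is gauche with Ph at 60° (1.2); Br at 120° is gauche with Ph at 60° (0.8); Br at 120° is gauche with CN at 180° (0.6); I at 240° is gauche with CN at 180° (0.7). Total 3.3 kcal/mol.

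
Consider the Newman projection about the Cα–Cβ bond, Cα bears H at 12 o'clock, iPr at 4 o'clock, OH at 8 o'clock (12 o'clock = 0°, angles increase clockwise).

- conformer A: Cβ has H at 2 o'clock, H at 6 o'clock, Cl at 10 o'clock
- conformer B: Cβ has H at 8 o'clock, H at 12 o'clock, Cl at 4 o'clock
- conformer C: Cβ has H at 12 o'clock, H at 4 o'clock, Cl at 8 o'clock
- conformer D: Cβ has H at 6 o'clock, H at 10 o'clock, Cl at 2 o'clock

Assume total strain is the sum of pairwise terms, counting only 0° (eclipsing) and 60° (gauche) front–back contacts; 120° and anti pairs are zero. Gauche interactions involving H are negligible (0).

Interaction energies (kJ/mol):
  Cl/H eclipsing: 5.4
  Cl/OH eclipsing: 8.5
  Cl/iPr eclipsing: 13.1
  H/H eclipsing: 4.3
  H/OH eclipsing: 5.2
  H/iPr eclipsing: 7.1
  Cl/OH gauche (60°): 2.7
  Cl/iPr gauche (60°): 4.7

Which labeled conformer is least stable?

B

A (staggered): OH–Cl gauche; 2.7 = 2.7 kJ/mol.
B (eclipsed): H–H eclipsed, iPr–Cl eclipsed, OH–H eclipsed; 4.3 + 13.1 + 5.2 = 22.6 kJ/mol.
C (eclipsed): H–H eclipsed, iPr–H eclipsed, OH–Cl eclipsed; 4.3 + 7.1 + 8.5 = 19.9 kJ/mol.
D (staggered): iPr–Cl gauche; 4.7 = 4.7 kJ/mol.
B has the highest total (22.6 kJ/mol).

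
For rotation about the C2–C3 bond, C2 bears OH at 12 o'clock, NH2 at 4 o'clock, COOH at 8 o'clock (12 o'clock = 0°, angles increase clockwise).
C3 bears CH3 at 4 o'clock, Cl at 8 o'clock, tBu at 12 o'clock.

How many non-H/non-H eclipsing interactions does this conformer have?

3

Non-H eclipsing pairs: OH(0°)/tBu(0°); NH2(120°)/CH3(120°); COOH(240°)/Cl(240°) — 3 interactions.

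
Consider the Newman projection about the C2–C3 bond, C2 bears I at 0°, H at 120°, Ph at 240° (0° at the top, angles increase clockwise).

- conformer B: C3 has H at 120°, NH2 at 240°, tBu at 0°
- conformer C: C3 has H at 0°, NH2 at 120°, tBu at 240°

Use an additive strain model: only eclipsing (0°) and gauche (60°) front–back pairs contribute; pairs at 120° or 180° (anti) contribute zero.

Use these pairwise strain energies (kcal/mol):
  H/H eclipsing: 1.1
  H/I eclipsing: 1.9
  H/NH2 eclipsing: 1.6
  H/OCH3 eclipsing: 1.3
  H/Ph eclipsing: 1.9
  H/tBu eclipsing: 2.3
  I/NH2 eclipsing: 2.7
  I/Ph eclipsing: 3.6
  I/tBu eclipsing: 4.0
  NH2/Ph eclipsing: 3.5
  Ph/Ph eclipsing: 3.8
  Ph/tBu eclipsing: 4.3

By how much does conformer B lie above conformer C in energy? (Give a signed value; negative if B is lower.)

+0.8 kcal/mol

B (eclipsed): I(0°)/tBu(0°) eclipsed 4.0; H(120°)/H(120°) eclipsed 1.1; Ph(240°)/NH2(240°) eclipsed 3.5 → 8.6 kcal/mol.
C (eclipsed): I(0°)/H(0°) eclipsed 1.9; H(120°)/NH2(120°) eclipsed 1.6; Ph(240°)/tBu(240°) eclipsed 4.3 → 7.8 kcal/mol.
E(B) − E(C) = 8.6 − 7.8 = +0.8 kcal/mol.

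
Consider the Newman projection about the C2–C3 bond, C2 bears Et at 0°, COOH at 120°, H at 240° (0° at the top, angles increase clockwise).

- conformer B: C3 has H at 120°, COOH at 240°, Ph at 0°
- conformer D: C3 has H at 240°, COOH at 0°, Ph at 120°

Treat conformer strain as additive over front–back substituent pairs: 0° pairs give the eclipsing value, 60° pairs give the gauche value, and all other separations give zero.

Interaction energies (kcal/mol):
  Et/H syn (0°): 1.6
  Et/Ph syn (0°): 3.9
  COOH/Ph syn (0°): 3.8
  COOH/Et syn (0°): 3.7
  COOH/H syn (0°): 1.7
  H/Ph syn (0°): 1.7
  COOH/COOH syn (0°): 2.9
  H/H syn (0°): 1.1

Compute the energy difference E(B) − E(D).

B (eclipsed): Et–Ph eclipsed, COOH–H eclipsed, H–COOH eclipsed; 3.9 + 1.7 + 1.7 = 7.3 kcal/mol.
D (eclipsed): Et–COOH eclipsed, COOH–Ph eclipsed, H–H eclipsed; 3.7 + 3.8 + 1.1 = 8.6 kcal/mol.
E(B) − E(D) = 7.3 − 8.6 = -1.3 kcal/mol.

-1.3 kcal/mol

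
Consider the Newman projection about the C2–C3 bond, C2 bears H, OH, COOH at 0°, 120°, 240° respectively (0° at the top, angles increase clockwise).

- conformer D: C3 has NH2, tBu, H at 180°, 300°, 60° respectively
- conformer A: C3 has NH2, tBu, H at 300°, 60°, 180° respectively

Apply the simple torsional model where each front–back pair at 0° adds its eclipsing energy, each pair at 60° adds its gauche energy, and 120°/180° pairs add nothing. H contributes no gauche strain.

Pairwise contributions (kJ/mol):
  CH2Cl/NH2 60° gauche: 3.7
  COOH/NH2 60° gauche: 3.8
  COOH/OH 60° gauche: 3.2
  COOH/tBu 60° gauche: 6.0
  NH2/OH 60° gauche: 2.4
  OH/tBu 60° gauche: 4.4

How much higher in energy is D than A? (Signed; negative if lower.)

D (staggered): OH–NH2 gauche, COOH–NH2 gauche, COOH–tBu gauche; 2.4 + 3.8 + 6.0 = 12.2 kJ/mol.
A (staggered): OH–tBu gauche, COOH–NH2 gauche; 4.4 + 3.8 = 8.2 kJ/mol.
E(D) − E(A) = 12.2 − 8.2 = +4.0 kJ/mol.

+4.0 kJ/mol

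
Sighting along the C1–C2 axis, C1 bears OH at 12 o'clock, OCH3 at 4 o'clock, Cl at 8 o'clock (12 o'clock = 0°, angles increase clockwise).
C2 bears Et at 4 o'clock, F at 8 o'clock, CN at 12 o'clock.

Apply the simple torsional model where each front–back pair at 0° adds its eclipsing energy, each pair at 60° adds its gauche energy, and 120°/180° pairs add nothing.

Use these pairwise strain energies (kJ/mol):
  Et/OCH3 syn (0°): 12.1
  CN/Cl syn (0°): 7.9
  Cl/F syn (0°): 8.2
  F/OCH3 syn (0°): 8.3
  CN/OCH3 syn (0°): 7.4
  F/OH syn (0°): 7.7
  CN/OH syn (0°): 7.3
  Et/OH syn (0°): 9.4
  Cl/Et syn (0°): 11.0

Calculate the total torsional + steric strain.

This conformer is eclipsed. OH at 0° is eclipsed with CN at 0° (7.3); OCH3 at 120° is eclipsed with Et at 120° (12.1); Cl at 240° is eclipsed with F at 240° (8.2). Total 27.6 kJ/mol.

27.6 kJ/mol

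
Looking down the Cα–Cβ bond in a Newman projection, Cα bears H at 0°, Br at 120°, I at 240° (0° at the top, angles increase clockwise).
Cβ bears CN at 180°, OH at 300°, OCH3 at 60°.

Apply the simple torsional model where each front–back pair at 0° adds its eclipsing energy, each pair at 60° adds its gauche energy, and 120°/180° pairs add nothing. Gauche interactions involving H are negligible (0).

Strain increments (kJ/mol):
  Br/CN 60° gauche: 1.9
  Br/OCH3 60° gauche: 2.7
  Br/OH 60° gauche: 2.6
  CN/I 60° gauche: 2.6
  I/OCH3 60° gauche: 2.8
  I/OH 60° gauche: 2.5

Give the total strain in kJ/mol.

This conformer is staggered. Br at 120° is gauche with CN at 180° (1.9); Br at 120° is gauche with OCH3 at 60° (2.7); I at 240° is gauche with CN at 180° (2.6); I at 240° is gauche with OH at 300° (2.5). Total 9.7 kJ/mol.

9.7 kJ/mol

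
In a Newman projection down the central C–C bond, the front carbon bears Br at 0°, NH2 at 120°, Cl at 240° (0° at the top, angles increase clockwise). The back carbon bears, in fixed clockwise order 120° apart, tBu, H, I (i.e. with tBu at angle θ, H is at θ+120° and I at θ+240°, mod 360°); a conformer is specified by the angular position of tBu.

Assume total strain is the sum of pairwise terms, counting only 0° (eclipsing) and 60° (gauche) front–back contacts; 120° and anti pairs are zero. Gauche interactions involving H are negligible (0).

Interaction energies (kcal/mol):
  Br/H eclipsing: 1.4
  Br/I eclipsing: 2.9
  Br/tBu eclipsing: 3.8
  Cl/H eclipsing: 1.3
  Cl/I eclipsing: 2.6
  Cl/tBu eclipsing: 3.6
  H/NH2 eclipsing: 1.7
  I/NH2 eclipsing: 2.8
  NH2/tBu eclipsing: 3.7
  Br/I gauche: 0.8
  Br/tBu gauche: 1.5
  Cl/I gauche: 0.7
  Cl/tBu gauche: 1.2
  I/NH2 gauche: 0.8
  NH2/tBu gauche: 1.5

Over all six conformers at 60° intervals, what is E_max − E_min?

3.9 kcal/mol

tBu at 0° (eclipsed): Br–tBu eclipsed, NH2–H eclipsed, Cl–I eclipsed; 3.8 + 1.7 + 2.6 = 8.1 kcal/mol.
tBu at 60° (staggered): Br–tBu gauche, Br–I gauche, NH2–tBu gauche, Cl–I gauche; 1.5 + 0.8 + 1.5 + 0.7 = 4.5 kcal/mol.
tBu at 120° (eclipsed): Br–I eclipsed, NH2–tBu eclipsed, Cl–H eclipsed; 2.9 + 3.7 + 1.3 = 7.9 kcal/mol.
tBu at 180° (staggered): Br–I gauche, NH2–tBu gauche, NH2–I gauche, Cl–tBu gauche; 0.8 + 1.5 + 0.8 + 1.2 = 4.3 kcal/mol.
tBu at 240° (eclipsed): Br–H eclipsed, NH2–I eclipsed, Cl–tBu eclipsed; 1.4 + 2.8 + 3.6 = 7.8 kcal/mol.
tBu at 300° (staggered): Br–tBu gauche, NH2–I gauche, Cl–tBu gauche, Cl–I gauche; 1.5 + 0.8 + 1.2 + 0.7 = 4.2 kcal/mol.
Max at 0° (8.1 kcal/mol), min at 300° (4.2 kcal/mol); barrier = 3.9 kcal/mol.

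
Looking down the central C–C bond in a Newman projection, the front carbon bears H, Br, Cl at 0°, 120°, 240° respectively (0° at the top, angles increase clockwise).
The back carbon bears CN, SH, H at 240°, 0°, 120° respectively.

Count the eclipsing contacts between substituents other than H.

1

Non-H eclipsing pairs: Cl(240°)/CN(240°) — 1 interaction.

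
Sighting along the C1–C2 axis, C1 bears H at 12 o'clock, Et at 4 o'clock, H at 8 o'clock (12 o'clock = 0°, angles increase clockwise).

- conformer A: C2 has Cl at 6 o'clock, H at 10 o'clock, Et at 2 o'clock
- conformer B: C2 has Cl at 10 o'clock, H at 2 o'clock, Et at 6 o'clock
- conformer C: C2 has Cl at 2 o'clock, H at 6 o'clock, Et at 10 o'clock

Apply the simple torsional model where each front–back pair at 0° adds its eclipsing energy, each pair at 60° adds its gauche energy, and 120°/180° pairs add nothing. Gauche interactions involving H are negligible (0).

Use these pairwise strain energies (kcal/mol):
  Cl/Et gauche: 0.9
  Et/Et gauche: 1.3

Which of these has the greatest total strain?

A (staggered): Et(120°)/Cl(180°) gauche 0.9; Et(120°)/Et(60°) gauche 1.3 → 2.2 kcal/mol.
B (staggered): Et(120°)/Et(180°) gauche 1.3 → 1.3 kcal/mol.
C (staggered): Et(120°)/Cl(60°) gauche 0.9 → 0.9 kcal/mol.
A has the highest total (2.2 kcal/mol).

A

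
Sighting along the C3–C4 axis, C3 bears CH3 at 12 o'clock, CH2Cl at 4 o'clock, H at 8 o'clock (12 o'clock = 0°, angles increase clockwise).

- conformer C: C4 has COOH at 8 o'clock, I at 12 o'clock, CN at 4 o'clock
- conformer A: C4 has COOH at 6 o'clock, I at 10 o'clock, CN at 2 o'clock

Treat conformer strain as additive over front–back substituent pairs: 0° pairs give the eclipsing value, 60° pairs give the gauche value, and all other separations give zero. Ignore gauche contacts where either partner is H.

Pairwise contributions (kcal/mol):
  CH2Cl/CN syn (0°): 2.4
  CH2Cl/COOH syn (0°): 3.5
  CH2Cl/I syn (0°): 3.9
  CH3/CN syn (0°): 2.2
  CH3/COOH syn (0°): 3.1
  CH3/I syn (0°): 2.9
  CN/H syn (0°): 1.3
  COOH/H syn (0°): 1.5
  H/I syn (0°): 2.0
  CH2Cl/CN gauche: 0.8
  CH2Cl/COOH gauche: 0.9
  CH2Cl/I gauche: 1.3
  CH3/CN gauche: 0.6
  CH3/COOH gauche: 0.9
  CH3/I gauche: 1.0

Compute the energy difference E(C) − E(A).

+3.5 kcal/mol

C (eclipsed): CH3–I eclipsed, CH2Cl–CN eclipsed, H–COOH eclipsed; 2.9 + 2.4 + 1.5 = 6.8 kcal/mol.
A (staggered): CH3–I gauche, CH3–CN gauche, CH2Cl–COOH gauche, CH2Cl–CN gauche; 1.0 + 0.6 + 0.9 + 0.8 = 3.3 kcal/mol.
E(C) − E(A) = 6.8 − 3.3 = +3.5 kcal/mol.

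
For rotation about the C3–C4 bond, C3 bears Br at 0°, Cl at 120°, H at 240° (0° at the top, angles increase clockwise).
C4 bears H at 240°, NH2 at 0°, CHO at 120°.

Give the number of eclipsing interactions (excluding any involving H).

2

Non-H eclipsing pairs: Br(0°)/NH2(0°); Cl(120°)/CHO(120°) — 2 interactions.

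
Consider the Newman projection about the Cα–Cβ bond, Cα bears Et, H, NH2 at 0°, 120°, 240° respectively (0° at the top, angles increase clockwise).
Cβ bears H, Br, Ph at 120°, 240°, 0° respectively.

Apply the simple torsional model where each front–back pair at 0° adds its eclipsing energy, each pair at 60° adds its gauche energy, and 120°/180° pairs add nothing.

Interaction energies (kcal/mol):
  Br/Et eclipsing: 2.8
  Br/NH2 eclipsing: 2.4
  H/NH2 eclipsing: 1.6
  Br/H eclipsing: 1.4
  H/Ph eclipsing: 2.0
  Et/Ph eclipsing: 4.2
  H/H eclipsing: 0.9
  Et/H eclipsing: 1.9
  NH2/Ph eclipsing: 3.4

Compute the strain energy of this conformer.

This conformer (eclipsed): Et(0°)/Ph(0°) eclipsed 4.2; H(120°)/H(120°) eclipsed 0.9; NH2(240°)/Br(240°) eclipsed 2.4 → 7.5 kcal/mol.

7.5 kcal/mol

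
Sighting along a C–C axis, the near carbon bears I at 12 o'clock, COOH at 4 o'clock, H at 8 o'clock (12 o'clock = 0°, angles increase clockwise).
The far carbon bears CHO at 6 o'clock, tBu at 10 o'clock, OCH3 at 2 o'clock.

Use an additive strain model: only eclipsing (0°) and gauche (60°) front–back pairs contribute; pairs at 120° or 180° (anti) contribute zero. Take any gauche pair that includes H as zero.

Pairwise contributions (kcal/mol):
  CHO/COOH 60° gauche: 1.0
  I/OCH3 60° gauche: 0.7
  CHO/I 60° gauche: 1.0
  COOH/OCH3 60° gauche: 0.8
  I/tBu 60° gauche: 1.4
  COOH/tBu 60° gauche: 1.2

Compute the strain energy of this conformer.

3.9 kcal/mol

This conformer (staggered): I–tBu gauche, I–OCH3 gauche, COOH–CHO gauche, COOH–OCH3 gauche; 1.4 + 0.7 + 1.0 + 0.8 = 3.9 kcal/mol.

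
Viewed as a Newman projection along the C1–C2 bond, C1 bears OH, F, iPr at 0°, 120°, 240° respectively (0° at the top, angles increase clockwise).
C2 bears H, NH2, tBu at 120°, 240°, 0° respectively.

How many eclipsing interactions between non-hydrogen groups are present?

2

Non-H eclipsing pairs: OH(0°)/tBu(0°); iPr(240°)/NH2(240°) — 2 interactions.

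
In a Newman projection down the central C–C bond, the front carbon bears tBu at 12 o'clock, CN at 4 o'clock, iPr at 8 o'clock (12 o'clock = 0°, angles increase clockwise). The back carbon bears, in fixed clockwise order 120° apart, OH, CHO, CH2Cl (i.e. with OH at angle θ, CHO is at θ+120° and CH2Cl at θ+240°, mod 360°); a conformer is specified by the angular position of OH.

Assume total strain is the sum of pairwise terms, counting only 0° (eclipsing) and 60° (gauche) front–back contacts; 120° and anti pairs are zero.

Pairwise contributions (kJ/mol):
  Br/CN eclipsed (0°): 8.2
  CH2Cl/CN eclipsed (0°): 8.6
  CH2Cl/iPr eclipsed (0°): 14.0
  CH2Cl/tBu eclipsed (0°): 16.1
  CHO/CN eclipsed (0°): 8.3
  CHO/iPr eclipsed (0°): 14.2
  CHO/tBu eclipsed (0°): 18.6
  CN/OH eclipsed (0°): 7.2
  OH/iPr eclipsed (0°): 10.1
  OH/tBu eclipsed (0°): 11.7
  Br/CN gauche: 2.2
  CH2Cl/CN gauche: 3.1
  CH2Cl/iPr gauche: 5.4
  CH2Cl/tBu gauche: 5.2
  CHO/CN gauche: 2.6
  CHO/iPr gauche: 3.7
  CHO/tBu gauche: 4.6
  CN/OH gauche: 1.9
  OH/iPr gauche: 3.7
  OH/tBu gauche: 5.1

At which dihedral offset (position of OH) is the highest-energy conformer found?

OH at 0° (eclipsed): tBu(0°)/OH(0°) eclipsed 11.7; CN(120°)/CHO(120°) eclipsed 8.3; iPr(240°)/CH2Cl(240°) eclipsed 14.0 → 34.0 kJ/mol.
OH at 60° (staggered): tBu(0°)/OH(60°) gauche 5.1; tBu(0°)/CH2Cl(300°) gauche 5.2; CN(120°)/OH(60°) gauche 1.9; CN(120°)/CHO(180°) gauche 2.6; iPr(240°)/CHO(180°) gauche 3.7; iPr(240°)/CH2Cl(300°) gauche 5.4 → 23.9 kJ/mol.
OH at 120° (eclipsed): tBu(0°)/CH2Cl(0°) eclipsed 16.1; CN(120°)/OH(120°) eclipsed 7.2; iPr(240°)/CHO(240°) eclipsed 14.2 → 37.5 kJ/mol.
OH at 180° (staggered): tBu(0°)/CHO(300°) gauche 4.6; tBu(0°)/CH2Cl(60°) gauche 5.2; CN(120°)/OH(180°) gauche 1.9; CN(120°)/CH2Cl(60°) gauche 3.1; iPr(240°)/OH(180°) gauche 3.7; iPr(240°)/CHO(300°) gauche 3.7 → 22.2 kJ/mol.
OH at 240° (eclipsed): tBu(0°)/CHO(0°) eclipsed 18.6; CN(120°)/CH2Cl(120°) eclipsed 8.6; iPr(240°)/OH(240°) eclipsed 10.1 → 37.3 kJ/mol.
OH at 300° (staggered): tBu(0°)/OH(300°) gauche 5.1; tBu(0°)/CHO(60°) gauche 4.6; CN(120°)/CHO(60°) gauche 2.6; CN(120°)/CH2Cl(180°) gauche 3.1; iPr(240°)/OH(300°) gauche 3.7; iPr(240°)/CH2Cl(180°) gauche 5.4 → 24.5 kJ/mol.
The maximum (37.5 kJ/mol) occurs with OH at 120°.

120°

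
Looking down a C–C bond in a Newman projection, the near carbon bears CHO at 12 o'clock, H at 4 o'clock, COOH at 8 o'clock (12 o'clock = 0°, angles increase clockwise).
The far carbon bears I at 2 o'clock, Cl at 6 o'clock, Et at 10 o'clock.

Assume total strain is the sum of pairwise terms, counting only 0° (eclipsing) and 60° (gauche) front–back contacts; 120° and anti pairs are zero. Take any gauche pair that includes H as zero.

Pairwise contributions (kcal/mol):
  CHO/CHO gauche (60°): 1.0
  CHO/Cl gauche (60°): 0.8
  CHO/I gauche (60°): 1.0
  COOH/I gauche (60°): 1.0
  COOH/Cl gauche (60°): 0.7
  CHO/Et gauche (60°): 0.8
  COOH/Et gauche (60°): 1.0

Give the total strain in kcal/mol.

3.5 kcal/mol

This conformer (staggered): CHO–I gauche, CHO–Et gauche, COOH–Cl gauche, COOH–Et gauche; 1.0 + 0.8 + 0.7 + 1.0 = 3.5 kcal/mol.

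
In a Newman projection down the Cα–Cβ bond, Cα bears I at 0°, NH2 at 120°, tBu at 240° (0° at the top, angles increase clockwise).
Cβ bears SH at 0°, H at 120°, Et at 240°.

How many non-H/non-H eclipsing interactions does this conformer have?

2

Non-H eclipsing pairs: I(0°)/SH(0°); tBu(240°)/Et(240°) — 2 interactions.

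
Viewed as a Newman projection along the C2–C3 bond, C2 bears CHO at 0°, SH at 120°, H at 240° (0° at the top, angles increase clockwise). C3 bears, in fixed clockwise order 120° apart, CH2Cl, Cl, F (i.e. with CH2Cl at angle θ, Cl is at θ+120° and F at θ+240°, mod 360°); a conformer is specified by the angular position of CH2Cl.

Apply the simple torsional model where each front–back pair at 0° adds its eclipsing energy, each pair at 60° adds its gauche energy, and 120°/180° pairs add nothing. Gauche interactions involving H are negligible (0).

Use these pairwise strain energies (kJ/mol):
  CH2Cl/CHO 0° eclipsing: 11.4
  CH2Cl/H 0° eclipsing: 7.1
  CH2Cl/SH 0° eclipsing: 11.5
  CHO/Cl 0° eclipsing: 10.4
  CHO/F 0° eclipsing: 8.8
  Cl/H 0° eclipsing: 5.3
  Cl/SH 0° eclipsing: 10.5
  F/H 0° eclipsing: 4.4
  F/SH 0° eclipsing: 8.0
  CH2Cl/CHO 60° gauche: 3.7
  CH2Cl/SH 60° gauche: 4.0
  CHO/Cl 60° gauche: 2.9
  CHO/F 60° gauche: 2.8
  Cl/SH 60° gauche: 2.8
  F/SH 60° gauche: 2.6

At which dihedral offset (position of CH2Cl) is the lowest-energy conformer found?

300°

CH2Cl at 0° is eclipsed. CHO at 0° is eclipsed with CH2Cl at 0° (11.4); SH at 120° is eclipsed with Cl at 120° (10.5); H at 240° is eclipsed with F at 240° (4.4). Total 26.3 kJ/mol.
CH2Cl at 60° is staggered. CHO at 0° is gauche with CH2Cl at 60° (3.7); CHO at 0° is gauche with F at 300° (2.8); SH at 120° is gauche with CH2Cl at 60° (4.0); SH at 120° is gauche with Cl at 180° (2.8). Total 13.3 kJ/mol.
CH2Cl at 120° is eclipsed. CHO at 0° is eclipsed with F at 0° (8.8); SH at 120° is eclipsed with CH2Cl at 120° (11.5); H at 240° is eclipsed with Cl at 240° (5.3). Total 25.6 kJ/mol.
CH2Cl at 180° is staggered. CHO at 0° is gauche with Cl at 300° (2.9); CHO at 0° is gauche with F at 60° (2.8); SH at 120° is gauche with CH2Cl at 180° (4.0); SH at 120° is gauche with F at 60° (2.6). Total 12.3 kJ/mol.
CH2Cl at 240° is eclipsed. CHO at 0° is eclipsed with Cl at 0° (10.4); SH at 120° is eclipsed with F at 120° (8.0); H at 240° is eclipsed with CH2Cl at 240° (7.1). Total 25.5 kJ/mol.
CH2Cl at 300° is staggered. CHO at 0° is gauche with CH2Cl at 300° (3.7); CHO at 0° is gauche with Cl at 60° (2.9); SH at 120° is gauche with Cl at 60° (2.8); SH at 120° is gauche with F at 180° (2.6). Total 12.0 kJ/mol.
The minimum (12.0 kJ/mol) occurs with CH2Cl at 300°.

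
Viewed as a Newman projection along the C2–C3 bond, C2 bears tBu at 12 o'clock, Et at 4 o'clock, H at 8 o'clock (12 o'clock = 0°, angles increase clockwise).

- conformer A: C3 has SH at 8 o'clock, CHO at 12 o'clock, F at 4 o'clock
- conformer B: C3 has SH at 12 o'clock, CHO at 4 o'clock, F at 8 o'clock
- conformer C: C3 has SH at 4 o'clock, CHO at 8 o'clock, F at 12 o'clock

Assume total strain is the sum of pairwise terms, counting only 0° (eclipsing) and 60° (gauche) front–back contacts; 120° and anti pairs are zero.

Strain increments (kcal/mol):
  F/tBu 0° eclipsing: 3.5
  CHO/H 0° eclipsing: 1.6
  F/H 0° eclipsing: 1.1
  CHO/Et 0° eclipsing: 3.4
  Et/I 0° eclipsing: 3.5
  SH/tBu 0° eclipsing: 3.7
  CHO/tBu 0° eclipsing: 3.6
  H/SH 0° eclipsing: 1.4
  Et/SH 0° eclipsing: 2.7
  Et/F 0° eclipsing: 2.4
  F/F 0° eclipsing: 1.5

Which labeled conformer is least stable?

A (eclipsed): tBu(0°)/CHO(0°) eclipsed 3.6; Et(120°)/F(120°) eclipsed 2.4; H(240°)/SH(240°) eclipsed 1.4 → 7.4 kcal/mol.
B (eclipsed): tBu(0°)/SH(0°) eclipsed 3.7; Et(120°)/CHO(120°) eclipsed 3.4; H(240°)/F(240°) eclipsed 1.1 → 8.2 kcal/mol.
C (eclipsed): tBu(0°)/F(0°) eclipsed 3.5; Et(120°)/SH(120°) eclipsed 2.7; H(240°)/CHO(240°) eclipsed 1.6 → 7.8 kcal/mol.
B has the highest total (8.2 kcal/mol).

B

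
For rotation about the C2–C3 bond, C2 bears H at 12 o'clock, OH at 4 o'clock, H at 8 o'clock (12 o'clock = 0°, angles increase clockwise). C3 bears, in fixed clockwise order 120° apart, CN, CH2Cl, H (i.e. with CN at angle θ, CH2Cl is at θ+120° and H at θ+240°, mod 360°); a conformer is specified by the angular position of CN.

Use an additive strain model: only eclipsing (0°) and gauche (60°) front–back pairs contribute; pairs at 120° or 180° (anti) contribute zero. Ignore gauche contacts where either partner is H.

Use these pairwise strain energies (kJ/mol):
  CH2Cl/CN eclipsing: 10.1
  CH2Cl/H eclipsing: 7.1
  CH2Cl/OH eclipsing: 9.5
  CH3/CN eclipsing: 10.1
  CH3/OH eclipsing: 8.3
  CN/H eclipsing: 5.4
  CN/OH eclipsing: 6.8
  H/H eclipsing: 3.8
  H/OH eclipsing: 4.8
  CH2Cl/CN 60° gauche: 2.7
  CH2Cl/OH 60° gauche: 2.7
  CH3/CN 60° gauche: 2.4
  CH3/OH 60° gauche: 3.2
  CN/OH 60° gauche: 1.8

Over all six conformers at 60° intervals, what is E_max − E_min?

CN at 0° (eclipsed): H–CN eclipsed, OH–CH2Cl eclipsed, H–H eclipsed; 5.4 + 9.5 + 3.8 = 18.7 kJ/mol.
CN at 60° (staggered): OH–CN gauche, OH–CH2Cl gauche; 1.8 + 2.7 = 4.5 kJ/mol.
CN at 120° (eclipsed): H–H eclipsed, OH–CN eclipsed, H–CH2Cl eclipsed; 3.8 + 6.8 + 7.1 = 17.7 kJ/mol.
CN at 180° (staggered): OH–CN gauche; 1.8 = 1.8 kJ/mol.
CN at 240° (eclipsed): H–CH2Cl eclipsed, OH–H eclipsed, H–CN eclipsed; 7.1 + 4.8 + 5.4 = 17.3 kJ/mol.
CN at 300° (staggered): OH–CH2Cl gauche; 2.7 = 2.7 kJ/mol.
Max at 0° (18.7 kJ/mol), min at 180° (1.8 kJ/mol); barrier = 16.9 kJ/mol.

16.9 kJ/mol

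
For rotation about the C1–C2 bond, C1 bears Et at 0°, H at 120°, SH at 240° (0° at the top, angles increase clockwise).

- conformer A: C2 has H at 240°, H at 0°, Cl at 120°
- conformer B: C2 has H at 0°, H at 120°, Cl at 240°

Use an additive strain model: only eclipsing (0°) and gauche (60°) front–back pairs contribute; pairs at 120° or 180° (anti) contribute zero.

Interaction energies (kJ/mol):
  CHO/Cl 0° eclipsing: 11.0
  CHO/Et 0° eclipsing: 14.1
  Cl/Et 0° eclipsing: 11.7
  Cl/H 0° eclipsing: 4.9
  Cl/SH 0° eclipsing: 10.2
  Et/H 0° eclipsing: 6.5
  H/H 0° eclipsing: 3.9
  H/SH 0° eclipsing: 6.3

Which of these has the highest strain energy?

A is eclipsed. Et at 0° is eclipsed with H at 0° (6.5); H at 120° is eclipsed with Cl at 120° (4.9); SH at 240° is eclipsed with H at 240° (6.3). Total 17.7 kJ/mol.
B is eclipsed. Et at 0° is eclipsed with H at 0° (6.5); H at 120° is eclipsed with H at 120° (3.9); SH at 240° is eclipsed with Cl at 240° (10.2). Total 20.6 kJ/mol.
B has the highest total (20.6 kJ/mol).

B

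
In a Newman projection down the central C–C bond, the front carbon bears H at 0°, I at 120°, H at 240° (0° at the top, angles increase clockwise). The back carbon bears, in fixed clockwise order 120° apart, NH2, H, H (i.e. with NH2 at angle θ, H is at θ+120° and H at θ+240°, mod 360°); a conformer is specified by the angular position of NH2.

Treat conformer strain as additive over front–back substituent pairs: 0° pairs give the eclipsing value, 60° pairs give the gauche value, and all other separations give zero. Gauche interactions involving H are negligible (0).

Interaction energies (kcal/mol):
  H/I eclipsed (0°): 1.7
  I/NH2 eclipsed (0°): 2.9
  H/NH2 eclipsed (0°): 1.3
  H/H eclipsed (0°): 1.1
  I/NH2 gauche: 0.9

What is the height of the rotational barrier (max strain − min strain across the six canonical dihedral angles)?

5.1 kcal/mol

NH2 at 0° (eclipsed): H(0°)/NH2(0°) eclipsed 1.3; I(120°)/H(120°) eclipsed 1.7; H(240°)/H(240°) eclipsed 1.1 → 4.1 kcal/mol.
NH2 at 60° (staggered): I(120°)/NH2(60°) gauche 0.9 → 0.9 kcal/mol.
NH2 at 120° (eclipsed): H(0°)/H(0°) eclipsed 1.1; I(120°)/NH2(120°) eclipsed 2.9; H(240°)/H(240°) eclipsed 1.1 → 5.1 kcal/mol.
NH2 at 180° (staggered): I(120°)/NH2(180°) gauche 0.9 → 0.9 kcal/mol.
NH2 at 240° (eclipsed): H(0°)/H(0°) eclipsed 1.1; I(120°)/H(120°) eclipsed 1.7; H(240°)/NH2(240°) eclipsed 1.3 → 4.1 kcal/mol.
NH2 at 300° (staggered): no non-H gauche contacts → 0.0 kcal/mol.
Max at 120° (5.1 kcal/mol), min at 300° (0.0 kcal/mol); barrier = 5.1 kcal/mol.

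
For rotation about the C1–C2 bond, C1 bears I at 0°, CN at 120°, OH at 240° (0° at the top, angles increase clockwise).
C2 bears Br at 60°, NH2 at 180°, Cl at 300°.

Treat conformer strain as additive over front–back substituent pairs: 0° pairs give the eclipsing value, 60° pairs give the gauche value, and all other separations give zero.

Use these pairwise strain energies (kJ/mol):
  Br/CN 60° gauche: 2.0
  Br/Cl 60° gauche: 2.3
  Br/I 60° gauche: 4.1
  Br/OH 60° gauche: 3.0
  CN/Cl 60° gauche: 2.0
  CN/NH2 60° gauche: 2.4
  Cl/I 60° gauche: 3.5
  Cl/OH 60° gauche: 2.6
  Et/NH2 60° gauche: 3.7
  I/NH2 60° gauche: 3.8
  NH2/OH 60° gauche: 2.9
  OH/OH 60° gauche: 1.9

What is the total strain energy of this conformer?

17.5 kJ/mol

This conformer is staggered. I at 0° is gauche with Br at 60° (4.1); I at 0° is gauche with Cl at 300° (3.5); CN at 120° is gauche with Br at 60° (2.0); CN at 120° is gauche with NH2 at 180° (2.4); OH at 240° is gauche with NH2 at 180° (2.9); OH at 240° is gauche with Cl at 300° (2.6). Total 17.5 kJ/mol.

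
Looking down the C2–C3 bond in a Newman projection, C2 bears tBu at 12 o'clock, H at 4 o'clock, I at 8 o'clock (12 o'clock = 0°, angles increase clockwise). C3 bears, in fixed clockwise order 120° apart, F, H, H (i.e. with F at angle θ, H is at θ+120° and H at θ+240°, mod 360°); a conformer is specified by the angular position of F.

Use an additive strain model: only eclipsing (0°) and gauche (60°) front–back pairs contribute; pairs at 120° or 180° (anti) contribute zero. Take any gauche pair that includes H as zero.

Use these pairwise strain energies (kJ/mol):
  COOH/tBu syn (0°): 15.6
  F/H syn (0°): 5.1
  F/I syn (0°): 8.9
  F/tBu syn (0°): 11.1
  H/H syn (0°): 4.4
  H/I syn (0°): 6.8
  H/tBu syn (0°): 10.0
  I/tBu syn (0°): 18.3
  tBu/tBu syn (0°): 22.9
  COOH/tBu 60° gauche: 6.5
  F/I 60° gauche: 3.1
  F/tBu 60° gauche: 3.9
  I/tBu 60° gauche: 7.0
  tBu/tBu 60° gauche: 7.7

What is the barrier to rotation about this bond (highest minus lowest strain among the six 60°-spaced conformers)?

20.2 kJ/mol

F at 0° (eclipsed): tBu(0°)/F(0°) eclipsed 11.1; H(120°)/H(120°) eclipsed 4.4; I(240°)/H(240°) eclipsed 6.8 → 22.3 kJ/mol.
F at 60° (staggered): tBu(0°)/F(60°) gauche 3.9 → 3.9 kJ/mol.
F at 120° (eclipsed): tBu(0°)/H(0°) eclipsed 10.0; H(120°)/F(120°) eclipsed 5.1; I(240°)/H(240°) eclipsed 6.8 → 21.9 kJ/mol.
F at 180° (staggered): I(240°)/F(180°) gauche 3.1 → 3.1 kJ/mol.
F at 240° (eclipsed): tBu(0°)/H(0°) eclipsed 10.0; H(120°)/H(120°) eclipsed 4.4; I(240°)/F(240°) eclipsed 8.9 → 23.3 kJ/mol.
F at 300° (staggered): tBu(0°)/F(300°) gauche 3.9; I(240°)/F(300°) gauche 3.1 → 7.0 kJ/mol.
Max at 240° (23.3 kJ/mol), min at 180° (3.1 kJ/mol); barrier = 20.2 kJ/mol.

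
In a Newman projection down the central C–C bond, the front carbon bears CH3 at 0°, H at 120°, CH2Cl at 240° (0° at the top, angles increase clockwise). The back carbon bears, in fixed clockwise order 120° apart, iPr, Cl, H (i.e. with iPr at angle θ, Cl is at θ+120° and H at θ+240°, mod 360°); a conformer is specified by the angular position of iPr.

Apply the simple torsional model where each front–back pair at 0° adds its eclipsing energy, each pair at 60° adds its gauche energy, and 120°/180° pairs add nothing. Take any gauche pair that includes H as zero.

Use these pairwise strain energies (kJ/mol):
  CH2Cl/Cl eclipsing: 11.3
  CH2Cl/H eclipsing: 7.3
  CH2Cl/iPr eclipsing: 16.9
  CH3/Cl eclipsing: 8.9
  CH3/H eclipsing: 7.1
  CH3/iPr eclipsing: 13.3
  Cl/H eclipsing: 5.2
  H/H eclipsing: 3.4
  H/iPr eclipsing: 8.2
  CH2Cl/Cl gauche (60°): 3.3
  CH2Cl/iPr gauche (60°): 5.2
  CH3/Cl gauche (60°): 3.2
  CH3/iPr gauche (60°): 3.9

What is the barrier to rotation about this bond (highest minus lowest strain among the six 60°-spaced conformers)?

iPr at 0° (eclipsed): CH3(0°)/iPr(0°) eclipsed 13.3; H(120°)/Cl(120°) eclipsed 5.2; CH2Cl(240°)/H(240°) eclipsed 7.3 → 25.8 kJ/mol.
iPr at 60° (staggered): CH3(0°)/iPr(60°) gauche 3.9; CH2Cl(240°)/Cl(180°) gauche 3.3 → 7.2 kJ/mol.
iPr at 120° (eclipsed): CH3(0°)/H(0°) eclipsed 7.1; H(120°)/iPr(120°) eclipsed 8.2; CH2Cl(240°)/Cl(240°) eclipsed 11.3 → 26.6 kJ/mol.
iPr at 180° (staggered): CH3(0°)/Cl(300°) gauche 3.2; CH2Cl(240°)/iPr(180°) gauche 5.2; CH2Cl(240°)/Cl(300°) gauche 3.3 → 11.7 kJ/mol.
iPr at 240° (eclipsed): CH3(0°)/Cl(0°) eclipsed 8.9; H(120°)/H(120°) eclipsed 3.4; CH2Cl(240°)/iPr(240°) eclipsed 16.9 → 29.2 kJ/mol.
iPr at 300° (staggered): CH3(0°)/iPr(300°) gauche 3.9; CH3(0°)/Cl(60°) gauche 3.2; CH2Cl(240°)/iPr(300°) gauche 5.2 → 12.3 kJ/mol.
Max at 240° (29.2 kJ/mol), min at 60° (7.2 kJ/mol); barrier = 22.0 kJ/mol.

22.0 kJ/mol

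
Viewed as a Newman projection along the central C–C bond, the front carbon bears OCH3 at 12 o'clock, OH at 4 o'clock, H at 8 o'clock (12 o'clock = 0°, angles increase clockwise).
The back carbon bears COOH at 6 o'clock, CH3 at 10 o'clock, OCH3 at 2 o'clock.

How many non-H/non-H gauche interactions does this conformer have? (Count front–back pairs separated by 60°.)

4

Non-H gauche pairs: OCH3(0°)/CH3(300°); OCH3(0°)/OCH3(60°); OH(120°)/COOH(180°); OH(120°)/OCH3(60°) — 4 interactions.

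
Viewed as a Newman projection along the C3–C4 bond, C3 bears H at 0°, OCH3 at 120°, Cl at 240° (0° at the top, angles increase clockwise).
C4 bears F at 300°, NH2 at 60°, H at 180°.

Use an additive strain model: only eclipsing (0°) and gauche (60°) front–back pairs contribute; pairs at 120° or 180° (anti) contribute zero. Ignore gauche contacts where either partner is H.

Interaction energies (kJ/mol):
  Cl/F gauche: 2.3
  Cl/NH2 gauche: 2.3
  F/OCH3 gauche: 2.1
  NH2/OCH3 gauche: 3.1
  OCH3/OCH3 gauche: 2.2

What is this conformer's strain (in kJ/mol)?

5.4 kJ/mol

This conformer (staggered): OCH3–NH2 gauche, Cl–F gauche; 3.1 + 2.3 = 5.4 kJ/mol.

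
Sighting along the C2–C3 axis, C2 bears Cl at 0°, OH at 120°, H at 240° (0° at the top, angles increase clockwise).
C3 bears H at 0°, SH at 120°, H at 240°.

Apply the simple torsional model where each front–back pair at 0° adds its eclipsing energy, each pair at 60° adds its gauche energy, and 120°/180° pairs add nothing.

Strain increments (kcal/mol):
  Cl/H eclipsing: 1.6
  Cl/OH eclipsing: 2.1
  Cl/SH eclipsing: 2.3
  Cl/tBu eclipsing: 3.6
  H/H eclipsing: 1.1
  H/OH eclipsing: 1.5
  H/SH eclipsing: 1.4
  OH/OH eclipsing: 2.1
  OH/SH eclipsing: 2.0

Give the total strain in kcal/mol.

This conformer (eclipsed): Cl–H eclipsed, OH–SH eclipsed, H–H eclipsed; 1.6 + 2.0 + 1.1 = 4.7 kcal/mol.

4.7 kcal/mol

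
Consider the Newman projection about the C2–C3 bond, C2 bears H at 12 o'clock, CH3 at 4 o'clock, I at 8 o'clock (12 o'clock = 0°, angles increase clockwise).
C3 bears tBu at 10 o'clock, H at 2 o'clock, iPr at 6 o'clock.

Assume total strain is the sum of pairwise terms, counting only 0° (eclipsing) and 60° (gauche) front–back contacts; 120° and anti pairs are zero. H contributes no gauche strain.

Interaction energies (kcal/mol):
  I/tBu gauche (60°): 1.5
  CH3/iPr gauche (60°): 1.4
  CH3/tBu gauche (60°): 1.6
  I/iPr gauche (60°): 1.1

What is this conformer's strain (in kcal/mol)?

4.0 kcal/mol

This conformer (staggered): CH3(120°)/iPr(180°) gauche 1.4; I(240°)/tBu(300°) gauche 1.5; I(240°)/iPr(180°) gauche 1.1 → 4.0 kcal/mol.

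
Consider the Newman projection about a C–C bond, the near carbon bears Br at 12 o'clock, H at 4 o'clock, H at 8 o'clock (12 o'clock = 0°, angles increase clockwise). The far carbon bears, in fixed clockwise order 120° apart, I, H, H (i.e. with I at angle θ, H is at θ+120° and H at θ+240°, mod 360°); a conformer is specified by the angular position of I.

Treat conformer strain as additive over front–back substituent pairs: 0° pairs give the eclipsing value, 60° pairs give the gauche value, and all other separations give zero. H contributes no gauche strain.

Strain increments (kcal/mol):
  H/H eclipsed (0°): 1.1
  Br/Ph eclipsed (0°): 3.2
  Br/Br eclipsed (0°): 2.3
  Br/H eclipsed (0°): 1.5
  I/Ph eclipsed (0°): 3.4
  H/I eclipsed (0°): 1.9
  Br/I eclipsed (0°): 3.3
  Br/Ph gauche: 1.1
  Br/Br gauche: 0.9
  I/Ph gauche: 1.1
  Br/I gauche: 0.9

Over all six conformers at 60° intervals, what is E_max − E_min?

5.5 kcal/mol

I at 0° (eclipsed): Br(0°)/I(0°) eclipsed 3.3; H(120°)/H(120°) eclipsed 1.1; H(240°)/H(240°) eclipsed 1.1 → 5.5 kcal/mol.
I at 60° (staggered): Br(0°)/I(60°) gauche 0.9 → 0.9 kcal/mol.
I at 120° (eclipsed): Br(0°)/H(0°) eclipsed 1.5; H(120°)/I(120°) eclipsed 1.9; H(240°)/H(240°) eclipsed 1.1 → 4.5 kcal/mol.
I at 180° (staggered): no non-H gauche contacts → 0.0 kcal/mol.
I at 240° (eclipsed): Br(0°)/H(0°) eclipsed 1.5; H(120°)/H(120°) eclipsed 1.1; H(240°)/I(240°) eclipsed 1.9 → 4.5 kcal/mol.
I at 300° (staggered): Br(0°)/I(300°) gauche 0.9 → 0.9 kcal/mol.
Max at 0° (5.5 kcal/mol), min at 180° (0.0 kcal/mol); barrier = 5.5 kcal/mol.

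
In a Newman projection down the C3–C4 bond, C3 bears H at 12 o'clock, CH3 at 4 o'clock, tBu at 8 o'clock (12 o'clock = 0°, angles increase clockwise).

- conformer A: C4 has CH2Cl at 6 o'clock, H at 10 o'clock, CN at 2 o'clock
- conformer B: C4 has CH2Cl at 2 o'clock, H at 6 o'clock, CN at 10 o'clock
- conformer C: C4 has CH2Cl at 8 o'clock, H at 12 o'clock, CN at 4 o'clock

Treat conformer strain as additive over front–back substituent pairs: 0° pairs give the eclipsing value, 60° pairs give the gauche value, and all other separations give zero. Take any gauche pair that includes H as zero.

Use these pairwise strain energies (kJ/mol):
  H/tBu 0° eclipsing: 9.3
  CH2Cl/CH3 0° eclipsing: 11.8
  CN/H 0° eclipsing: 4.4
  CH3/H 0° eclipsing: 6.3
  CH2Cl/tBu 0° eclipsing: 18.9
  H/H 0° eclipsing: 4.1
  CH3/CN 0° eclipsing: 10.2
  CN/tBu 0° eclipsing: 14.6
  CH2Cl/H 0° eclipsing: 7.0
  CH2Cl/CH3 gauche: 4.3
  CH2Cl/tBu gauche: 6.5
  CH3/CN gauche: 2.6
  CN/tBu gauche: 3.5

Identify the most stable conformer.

B

A (staggered): CH3(120°)/CH2Cl(180°) gauche 4.3; CH3(120°)/CN(60°) gauche 2.6; tBu(240°)/CH2Cl(180°) gauche 6.5 → 13.4 kJ/mol.
B (staggered): CH3(120°)/CH2Cl(60°) gauche 4.3; tBu(240°)/CN(300°) gauche 3.5 → 7.8 kJ/mol.
C (eclipsed): H(0°)/H(0°) eclipsed 4.1; CH3(120°)/CN(120°) eclipsed 10.2; tBu(240°)/CH2Cl(240°) eclipsed 18.9 → 33.2 kJ/mol.
B has the lowest total (7.8 kJ/mol).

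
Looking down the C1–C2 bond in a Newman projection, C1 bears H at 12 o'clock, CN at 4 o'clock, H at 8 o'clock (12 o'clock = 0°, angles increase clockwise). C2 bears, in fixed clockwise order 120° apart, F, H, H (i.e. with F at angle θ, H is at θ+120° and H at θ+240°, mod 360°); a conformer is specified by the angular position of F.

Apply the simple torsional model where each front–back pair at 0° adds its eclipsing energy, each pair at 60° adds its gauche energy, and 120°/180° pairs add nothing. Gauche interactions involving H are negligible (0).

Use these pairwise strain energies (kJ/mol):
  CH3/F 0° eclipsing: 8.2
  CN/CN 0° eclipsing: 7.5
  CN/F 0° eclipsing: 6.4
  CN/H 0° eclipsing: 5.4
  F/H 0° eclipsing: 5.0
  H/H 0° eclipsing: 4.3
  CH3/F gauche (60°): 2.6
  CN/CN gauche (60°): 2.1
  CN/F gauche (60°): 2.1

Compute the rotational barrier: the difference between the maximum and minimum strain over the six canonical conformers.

15.0 kJ/mol

F at 0° is eclipsed. H at 0° is eclipsed with F at 0° (5.0); CN at 120° is eclipsed with H at 120° (5.4); H at 240° is eclipsed with H at 240° (4.3). Total 14.7 kJ/mol.
F at 60° is staggered. CN at 120° is gauche with F at 60° (2.1). Total 2.1 kJ/mol.
F at 120° is eclipsed. H at 0° is eclipsed with H at 0° (4.3); CN at 120° is eclipsed with F at 120° (6.4); H at 240° is eclipsed with H at 240° (4.3). Total 15.0 kJ/mol.
F at 180° is staggered. CN at 120° is gauche with F at 180° (2.1). Total 2.1 kJ/mol.
F at 240° is eclipsed. H at 0° is eclipsed with H at 0° (4.3); CN at 120° is eclipsed with H at 120° (5.4); H at 240° is eclipsed with F at 240° (5.0). Total 14.7 kJ/mol.
F at 300° (staggered): no non-H gauche contacts → 0.0 kJ/mol.
Max at 120° (15.0 kJ/mol), min at 300° (0.0 kJ/mol); barrier = 15.0 kJ/mol.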